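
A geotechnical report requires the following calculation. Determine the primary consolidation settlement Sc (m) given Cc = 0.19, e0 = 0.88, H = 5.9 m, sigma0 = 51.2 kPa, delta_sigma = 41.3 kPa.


Result: 0.1532 m

Derivation:
Using Sc = Cc * H / (1 + e0) * log10((sigma0 + delta_sigma) / sigma0)
Stress ratio = (51.2 + 41.3) / 51.2 = 1.80664
log10(1.80664) = 0.256872
Cc * H / (1 + e0) = 0.19 * 5.9 / (1 + 0.88) = 0.596277
Sc = 0.596277 * 0.256872
Sc = 0.1532 m


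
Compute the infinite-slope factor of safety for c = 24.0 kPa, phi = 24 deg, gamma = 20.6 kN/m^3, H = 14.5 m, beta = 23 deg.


Using Fs = c / (gamma*H*sin(beta)*cos(beta)) + tan(phi)/tan(beta)
Cohesion contribution = 24.0 / (20.6*14.5*sin(23)*cos(23))
Cohesion contribution = 0.223394
Friction contribution = tan(24)/tan(23) = 1.04889
Fs = 0.223394 + 1.04889
Fs = 1.272


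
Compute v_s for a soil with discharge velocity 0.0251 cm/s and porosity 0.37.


Using v_s = v_d / n
v_s = 0.0251 / 0.37
v_s = 0.06784 cm/s


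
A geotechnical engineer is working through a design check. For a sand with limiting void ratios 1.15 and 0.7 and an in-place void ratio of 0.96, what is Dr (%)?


Using Dr = (e_max - e) / (e_max - e_min) * 100
e_max - e = 1.15 - 0.96 = 0.19
e_max - e_min = 1.15 - 0.7 = 0.45
Dr = 0.19 / 0.45 * 100
Dr = 42.22 %


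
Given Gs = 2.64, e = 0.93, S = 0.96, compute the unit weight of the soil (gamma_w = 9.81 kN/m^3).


Result: 17.957 kN/m^3

Derivation:
Using gamma = gamma_w * (Gs + S*e) / (1 + e)
Numerator: Gs + S*e = 2.64 + 0.96*0.93 = 3.5328
Denominator: 1 + e = 1 + 0.93 = 1.93
gamma = 9.81 * 3.5328 / 1.93
gamma = 17.957 kN/m^3


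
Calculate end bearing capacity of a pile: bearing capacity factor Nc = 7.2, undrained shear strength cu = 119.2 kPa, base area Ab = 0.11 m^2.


Using Qb = Nc * cu * Ab
Qb = 7.2 * 119.2 * 0.11
Qb = 94.41 kN


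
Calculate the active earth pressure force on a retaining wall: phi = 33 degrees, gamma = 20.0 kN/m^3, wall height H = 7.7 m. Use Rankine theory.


Compute active earth pressure coefficient:
Ka = tan^2(45 - phi/2) = tan^2(28.5) = 0.294801
Compute active force:
Pa = 0.5 * Ka * gamma * H^2
Pa = 0.5 * 0.294801 * 20.0 * 7.7^2
Pa = 174.79 kN/m


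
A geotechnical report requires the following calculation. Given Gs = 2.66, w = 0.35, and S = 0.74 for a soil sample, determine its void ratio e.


Result: 1.2581

Derivation:
Using the relation e = Gs * w / S
e = 2.66 * 0.35 / 0.74
e = 1.2581


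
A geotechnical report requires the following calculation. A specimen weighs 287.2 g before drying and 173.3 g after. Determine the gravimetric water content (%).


Result: 65.72 %

Derivation:
Using w = (m_wet - m_dry) / m_dry * 100
m_wet - m_dry = 287.2 - 173.3 = 113.9 g
w = 113.9 / 173.3 * 100
w = 65.72 %


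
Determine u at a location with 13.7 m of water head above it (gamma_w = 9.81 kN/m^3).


Using u = gamma_w * h_w
u = 9.81 * 13.7
u = 134.4 kPa


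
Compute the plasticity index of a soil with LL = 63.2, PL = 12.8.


Using PI = LL - PL
PI = 63.2 - 12.8
PI = 50.4


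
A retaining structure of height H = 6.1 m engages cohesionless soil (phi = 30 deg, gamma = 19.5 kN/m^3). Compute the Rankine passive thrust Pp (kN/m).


Compute passive earth pressure coefficient:
Kp = tan^2(45 + phi/2) = tan^2(60.0) = 3
Compute passive force:
Pp = 0.5 * Kp * gamma * H^2
Pp = 0.5 * 3 * 19.5 * 6.1^2
Pp = 1088.39 kN/m


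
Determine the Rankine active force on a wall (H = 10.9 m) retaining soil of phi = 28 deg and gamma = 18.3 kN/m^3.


Result: 392.48 kN/m

Derivation:
Compute active earth pressure coefficient:
Ka = tan^2(45 - phi/2) = tan^2(31.0) = 0.361033
Compute active force:
Pa = 0.5 * Ka * gamma * H^2
Pa = 0.5 * 0.361033 * 18.3 * 10.9^2
Pa = 392.48 kN/m


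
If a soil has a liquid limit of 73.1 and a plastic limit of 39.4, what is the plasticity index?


Result: 33.7

Derivation:
Using PI = LL - PL
PI = 73.1 - 39.4
PI = 33.7


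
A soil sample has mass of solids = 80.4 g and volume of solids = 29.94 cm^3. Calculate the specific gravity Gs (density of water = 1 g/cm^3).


Result: 2.685

Derivation:
Using Gs = m_s / (V_s * rho_w)
Since rho_w = 1 g/cm^3:
Gs = 80.4 / 29.94
Gs = 2.685


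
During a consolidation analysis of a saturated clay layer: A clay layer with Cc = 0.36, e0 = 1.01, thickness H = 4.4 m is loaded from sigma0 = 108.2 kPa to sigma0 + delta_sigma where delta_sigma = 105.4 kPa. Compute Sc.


Using Sc = Cc * H / (1 + e0) * log10((sigma0 + delta_sigma) / sigma0)
Stress ratio = (108.2 + 105.4) / 108.2 = 1.97412
log10(1.97412) = 0.295374
Cc * H / (1 + e0) = 0.36 * 4.4 / (1 + 1.01) = 0.78806
Sc = 0.78806 * 0.295374
Sc = 0.2328 m


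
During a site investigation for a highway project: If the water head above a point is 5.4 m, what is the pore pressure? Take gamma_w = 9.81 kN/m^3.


Result: 52.97 kPa

Derivation:
Using u = gamma_w * h_w
u = 9.81 * 5.4
u = 52.97 kPa


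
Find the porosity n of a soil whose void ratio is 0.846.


Using the relation n = e / (1 + e)
n = 0.846 / (1 + 0.846)
n = 0.846 / 1.846
n = 0.4583


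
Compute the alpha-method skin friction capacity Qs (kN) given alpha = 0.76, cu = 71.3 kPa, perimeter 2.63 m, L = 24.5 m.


Using Qs = alpha * cu * perimeter * L
Qs = 0.76 * 71.3 * 2.63 * 24.5
Qs = 3491.6 kN


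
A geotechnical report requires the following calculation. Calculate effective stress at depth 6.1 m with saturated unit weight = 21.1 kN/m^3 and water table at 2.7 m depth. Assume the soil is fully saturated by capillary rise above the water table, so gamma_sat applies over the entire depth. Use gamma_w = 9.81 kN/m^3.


Result: 95.36 kPa

Derivation:
Total stress = gamma_sat * depth
sigma = 21.1 * 6.1 = 128.71 kPa
Pore water pressure u = gamma_w * (depth - d_wt)
u = 9.81 * (6.1 - 2.7) = 33.354 kPa
Effective stress = sigma - u
sigma' = 128.71 - 33.354 = 95.36 kPa


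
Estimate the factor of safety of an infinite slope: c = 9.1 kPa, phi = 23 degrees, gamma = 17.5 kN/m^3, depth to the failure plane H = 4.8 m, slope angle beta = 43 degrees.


Using Fs = c / (gamma*H*sin(beta)*cos(beta)) + tan(phi)/tan(beta)
Cohesion contribution = 9.1 / (17.5*4.8*sin(43)*cos(43))
Cohesion contribution = 0.217196
Friction contribution = tan(23)/tan(43) = 0.455194
Fs = 0.217196 + 0.455194
Fs = 0.672


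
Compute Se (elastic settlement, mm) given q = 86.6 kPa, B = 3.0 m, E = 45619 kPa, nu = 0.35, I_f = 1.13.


Using Se = q * B * (1 - nu^2) * I_f / E
1 - nu^2 = 1 - 0.35^2 = 0.8775
Se = 86.6 * 3.0 * 0.8775 * 1.13 / 45619
Se = 0.005647 m
Convert to mm: Se = 0.005647 * 1000 = 5.647 mm


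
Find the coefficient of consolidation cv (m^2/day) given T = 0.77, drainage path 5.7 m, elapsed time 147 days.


Result: 0.17019 m^2/day

Derivation:
Using cv = T * H_dr^2 / t
H_dr^2 = 5.7^2 = 32.49
cv = 0.77 * 32.49 / 147
cv = 0.17019 m^2/day


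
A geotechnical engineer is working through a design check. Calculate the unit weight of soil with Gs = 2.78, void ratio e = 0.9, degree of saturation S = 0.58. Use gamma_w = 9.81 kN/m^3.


Result: 17.049 kN/m^3

Derivation:
Using gamma = gamma_w * (Gs + S*e) / (1 + e)
Numerator: Gs + S*e = 2.78 + 0.58*0.9 = 3.302
Denominator: 1 + e = 1 + 0.9 = 1.9
gamma = 9.81 * 3.302 / 1.9
gamma = 17.049 kN/m^3


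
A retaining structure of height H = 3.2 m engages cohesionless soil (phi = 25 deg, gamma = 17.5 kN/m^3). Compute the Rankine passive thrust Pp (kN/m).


Compute passive earth pressure coefficient:
Kp = tan^2(45 + phi/2) = tan^2(57.5) = 2.463913
Compute passive force:
Pp = 0.5 * Kp * gamma * H^2
Pp = 0.5 * 2.463913 * 17.5 * 3.2^2
Pp = 220.77 kN/m


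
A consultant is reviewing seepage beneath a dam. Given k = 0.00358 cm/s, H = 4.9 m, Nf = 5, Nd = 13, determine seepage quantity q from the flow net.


Convert k to m/s for unit consistency with H:
k = 0.00358 cm/s = 0.00358 / 100 m/s = 3.58e-05 m/s
Using q = k * H * Nf / Nd
Nf / Nd = 5 / 13 = 0.3846
q = 3.58e-05 * 4.9 * 0.3846
q = 6.747e-05 m^3/s per m


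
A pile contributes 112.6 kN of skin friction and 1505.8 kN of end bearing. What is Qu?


Result: 1618.4 kN

Derivation:
Using Qu = Qf + Qb
Qu = 112.6 + 1505.8
Qu = 1618.4 kN


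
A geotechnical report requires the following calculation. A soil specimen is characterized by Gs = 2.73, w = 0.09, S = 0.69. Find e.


Using the relation e = Gs * w / S
e = 2.73 * 0.09 / 0.69
e = 0.3561


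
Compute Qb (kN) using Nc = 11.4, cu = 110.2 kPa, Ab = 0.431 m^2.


Using Qb = Nc * cu * Ab
Qb = 11.4 * 110.2 * 0.431
Qb = 541.46 kN


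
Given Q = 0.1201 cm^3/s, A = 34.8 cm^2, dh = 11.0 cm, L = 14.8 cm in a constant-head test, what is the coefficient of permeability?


Compute hydraulic gradient:
i = dh / L = 11.0 / 14.8 = 0.743243
Then apply Darcy's law:
k = Q / (A * i)
k = 0.1201 / (34.8 * 0.743243)
k = 0.1201 / 25.8649
k = 0.004643 cm/s


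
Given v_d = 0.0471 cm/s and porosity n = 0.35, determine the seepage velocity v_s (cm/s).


Using v_s = v_d / n
v_s = 0.0471 / 0.35
v_s = 0.13457 cm/s


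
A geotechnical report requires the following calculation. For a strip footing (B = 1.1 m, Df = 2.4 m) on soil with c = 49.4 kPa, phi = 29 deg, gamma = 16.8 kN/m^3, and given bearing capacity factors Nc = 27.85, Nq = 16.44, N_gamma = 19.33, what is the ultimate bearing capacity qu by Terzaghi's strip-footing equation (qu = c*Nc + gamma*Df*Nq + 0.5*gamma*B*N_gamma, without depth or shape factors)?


Compute qu = c*Nc + gamma*Df*Nq + 0.5*gamma*B*N_gamma
Term 1: 49.4 * 27.85 = 1375.79
Term 2: 16.8 * 2.4 * 16.44 = 662.8608
Term 3: 0.5 * 16.8 * 1.1 * 19.33 = 178.6092
qu = 1375.79 + 662.8608 + 178.6092
qu = 2217.26 kPa


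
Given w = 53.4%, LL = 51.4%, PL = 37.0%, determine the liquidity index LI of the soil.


First compute the plasticity index:
PI = LL - PL = 51.4 - 37.0 = 14.4
Then compute the liquidity index:
LI = (w - PL) / PI
LI = (53.4 - 37.0) / 14.4
LI = 1.139


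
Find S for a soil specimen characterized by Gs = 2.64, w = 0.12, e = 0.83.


Using S = Gs * w / e
S = 2.64 * 0.12 / 0.83
S = 0.3817


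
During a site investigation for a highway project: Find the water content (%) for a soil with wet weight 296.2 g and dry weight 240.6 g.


Result: 23.11 %

Derivation:
Using w = (m_wet - m_dry) / m_dry * 100
m_wet - m_dry = 296.2 - 240.6 = 55.6 g
w = 55.6 / 240.6 * 100
w = 23.11 %


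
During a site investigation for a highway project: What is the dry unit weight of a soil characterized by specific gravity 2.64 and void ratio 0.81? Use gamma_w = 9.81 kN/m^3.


Result: 14.309 kN/m^3

Derivation:
Using gamma_d = Gs * gamma_w / (1 + e)
gamma_d = 2.64 * 9.81 / (1 + 0.81)
gamma_d = 2.64 * 9.81 / 1.81
gamma_d = 14.309 kN/m^3


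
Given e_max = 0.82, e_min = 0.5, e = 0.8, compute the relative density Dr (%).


Using Dr = (e_max - e) / (e_max - e_min) * 100
e_max - e = 0.82 - 0.8 = 0.02
e_max - e_min = 0.82 - 0.5 = 0.32
Dr = 0.02 / 0.32 * 100
Dr = 6.25 %


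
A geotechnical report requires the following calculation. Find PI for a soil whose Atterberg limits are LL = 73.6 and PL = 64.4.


Using PI = LL - PL
PI = 73.6 - 64.4
PI = 9.2


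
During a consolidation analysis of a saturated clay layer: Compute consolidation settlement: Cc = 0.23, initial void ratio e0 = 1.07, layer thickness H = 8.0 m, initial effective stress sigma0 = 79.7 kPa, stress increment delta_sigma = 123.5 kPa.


Using Sc = Cc * H / (1 + e0) * log10((sigma0 + delta_sigma) / sigma0)
Stress ratio = (79.7 + 123.5) / 79.7 = 2.54956
log10(2.54956) = 0.406465
Cc * H / (1 + e0) = 0.23 * 8.0 / (1 + 1.07) = 0.888889
Sc = 0.888889 * 0.406465
Sc = 0.3613 m


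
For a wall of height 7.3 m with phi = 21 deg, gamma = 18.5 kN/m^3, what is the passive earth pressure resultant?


Compute passive earth pressure coefficient:
Kp = tan^2(45 + phi/2) = tan^2(55.5) = 2.117051
Compute passive force:
Pp = 0.5 * Kp * gamma * H^2
Pp = 0.5 * 2.117051 * 18.5 * 7.3^2
Pp = 1043.56 kN/m


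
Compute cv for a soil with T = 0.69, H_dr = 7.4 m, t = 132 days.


Result: 0.28625 m^2/day

Derivation:
Using cv = T * H_dr^2 / t
H_dr^2 = 7.4^2 = 54.76
cv = 0.69 * 54.76 / 132
cv = 0.28625 m^2/day


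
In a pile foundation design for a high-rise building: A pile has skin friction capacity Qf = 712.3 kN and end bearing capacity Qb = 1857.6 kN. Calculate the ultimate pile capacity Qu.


Result: 2569.9 kN

Derivation:
Using Qu = Qf + Qb
Qu = 712.3 + 1857.6
Qu = 2569.9 kN


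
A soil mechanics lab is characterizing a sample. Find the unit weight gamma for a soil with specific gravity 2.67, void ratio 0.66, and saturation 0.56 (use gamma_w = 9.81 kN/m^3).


Result: 17.963 kN/m^3

Derivation:
Using gamma = gamma_w * (Gs + S*e) / (1 + e)
Numerator: Gs + S*e = 2.67 + 0.56*0.66 = 3.0396
Denominator: 1 + e = 1 + 0.66 = 1.66
gamma = 9.81 * 3.0396 / 1.66
gamma = 17.963 kN/m^3


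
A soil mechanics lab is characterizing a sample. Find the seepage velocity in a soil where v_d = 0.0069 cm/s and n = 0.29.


Using v_s = v_d / n
v_s = 0.0069 / 0.29
v_s = 0.02379 cm/s


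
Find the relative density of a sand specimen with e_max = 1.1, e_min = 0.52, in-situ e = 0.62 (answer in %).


Using Dr = (e_max - e) / (e_max - e_min) * 100
e_max - e = 1.1 - 0.62 = 0.48
e_max - e_min = 1.1 - 0.52 = 0.58
Dr = 0.48 / 0.58 * 100
Dr = 82.76 %


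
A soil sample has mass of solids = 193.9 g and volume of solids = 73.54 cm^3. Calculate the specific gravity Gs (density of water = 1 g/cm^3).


Using Gs = m_s / (V_s * rho_w)
Since rho_w = 1 g/cm^3:
Gs = 193.9 / 73.54
Gs = 2.637


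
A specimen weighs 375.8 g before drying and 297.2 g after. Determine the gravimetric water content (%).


Using w = (m_wet - m_dry) / m_dry * 100
m_wet - m_dry = 375.8 - 297.2 = 78.6 g
w = 78.6 / 297.2 * 100
w = 26.45 %


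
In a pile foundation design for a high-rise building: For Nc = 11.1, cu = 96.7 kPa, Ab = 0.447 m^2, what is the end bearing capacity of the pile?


Using Qb = Nc * cu * Ab
Qb = 11.1 * 96.7 * 0.447
Qb = 479.8 kN


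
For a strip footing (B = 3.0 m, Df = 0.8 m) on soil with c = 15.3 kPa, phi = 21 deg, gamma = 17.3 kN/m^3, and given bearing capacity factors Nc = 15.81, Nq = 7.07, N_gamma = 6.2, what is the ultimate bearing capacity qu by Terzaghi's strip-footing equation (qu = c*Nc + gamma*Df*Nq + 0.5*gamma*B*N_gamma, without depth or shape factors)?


Compute qu = c*Nc + gamma*Df*Nq + 0.5*gamma*B*N_gamma
Term 1: 15.3 * 15.81 = 241.893
Term 2: 17.3 * 0.8 * 7.07 = 97.8488
Term 3: 0.5 * 17.3 * 3.0 * 6.2 = 160.89
qu = 241.893 + 97.8488 + 160.89
qu = 500.63 kPa


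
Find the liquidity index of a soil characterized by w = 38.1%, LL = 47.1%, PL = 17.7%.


Result: 0.694

Derivation:
First compute the plasticity index:
PI = LL - PL = 47.1 - 17.7 = 29.4
Then compute the liquidity index:
LI = (w - PL) / PI
LI = (38.1 - 17.7) / 29.4
LI = 0.694


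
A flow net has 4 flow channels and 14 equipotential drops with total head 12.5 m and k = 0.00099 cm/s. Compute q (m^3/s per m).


Convert k to m/s for unit consistency with H:
k = 0.00099 cm/s = 0.00099 / 100 m/s = 9.9e-06 m/s
Using q = k * H * Nf / Nd
Nf / Nd = 4 / 14 = 0.2857
q = 9.9e-06 * 12.5 * 0.2857
q = 3.536e-05 m^3/s per m


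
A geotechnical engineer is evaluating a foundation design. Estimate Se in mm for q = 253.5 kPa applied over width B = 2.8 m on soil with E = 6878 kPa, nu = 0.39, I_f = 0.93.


Result: 81.377 mm

Derivation:
Using Se = q * B * (1 - nu^2) * I_f / E
1 - nu^2 = 1 - 0.39^2 = 0.8479
Se = 253.5 * 2.8 * 0.8479 * 0.93 / 6878
Se = 0.081377 m
Convert to mm: Se = 0.081377 * 1000 = 81.377 mm


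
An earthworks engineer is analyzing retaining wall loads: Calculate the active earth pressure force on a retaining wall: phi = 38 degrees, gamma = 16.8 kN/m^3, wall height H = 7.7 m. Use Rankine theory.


Compute active earth pressure coefficient:
Ka = tan^2(45 - phi/2) = tan^2(26.0) = 0.237883
Compute active force:
Pa = 0.5 * Ka * gamma * H^2
Pa = 0.5 * 0.237883 * 16.8 * 7.7^2
Pa = 118.47 kN/m


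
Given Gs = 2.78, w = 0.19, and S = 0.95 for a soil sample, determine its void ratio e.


Result: 0.556

Derivation:
Using the relation e = Gs * w / S
e = 2.78 * 0.19 / 0.95
e = 0.556


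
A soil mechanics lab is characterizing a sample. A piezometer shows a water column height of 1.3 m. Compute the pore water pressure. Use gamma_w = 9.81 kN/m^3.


Using u = gamma_w * h_w
u = 9.81 * 1.3
u = 12.75 kPa


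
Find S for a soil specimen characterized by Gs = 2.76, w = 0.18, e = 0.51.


Using S = Gs * w / e
S = 2.76 * 0.18 / 0.51
S = 0.9741


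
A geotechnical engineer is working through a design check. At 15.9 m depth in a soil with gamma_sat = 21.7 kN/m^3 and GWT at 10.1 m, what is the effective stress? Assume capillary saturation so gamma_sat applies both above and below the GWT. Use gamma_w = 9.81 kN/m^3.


Result: 288.13 kPa

Derivation:
Total stress = gamma_sat * depth
sigma = 21.7 * 15.9 = 345.03 kPa
Pore water pressure u = gamma_w * (depth - d_wt)
u = 9.81 * (15.9 - 10.1) = 56.898 kPa
Effective stress = sigma - u
sigma' = 345.03 - 56.898 = 288.13 kPa


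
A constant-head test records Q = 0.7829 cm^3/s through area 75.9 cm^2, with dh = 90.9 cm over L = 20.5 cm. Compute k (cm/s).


Result: 0.002326 cm/s

Derivation:
Compute hydraulic gradient:
i = dh / L = 90.9 / 20.5 = 4.43415
Then apply Darcy's law:
k = Q / (A * i)
k = 0.7829 / (75.9 * 4.43415)
k = 0.7829 / 336.552
k = 0.002326 cm/s


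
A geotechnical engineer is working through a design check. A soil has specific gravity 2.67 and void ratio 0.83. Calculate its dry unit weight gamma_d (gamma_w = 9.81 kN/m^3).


Using gamma_d = Gs * gamma_w / (1 + e)
gamma_d = 2.67 * 9.81 / (1 + 0.83)
gamma_d = 2.67 * 9.81 / 1.83
gamma_d = 14.313 kN/m^3


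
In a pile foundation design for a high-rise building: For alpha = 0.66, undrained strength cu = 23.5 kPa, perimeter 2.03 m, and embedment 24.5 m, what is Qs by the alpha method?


Using Qs = alpha * cu * perimeter * L
Qs = 0.66 * 23.5 * 2.03 * 24.5
Qs = 771.39 kN


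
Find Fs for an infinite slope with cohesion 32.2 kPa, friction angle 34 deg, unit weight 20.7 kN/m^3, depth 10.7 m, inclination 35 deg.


Result: 1.273

Derivation:
Using Fs = c / (gamma*H*sin(beta)*cos(beta)) + tan(phi)/tan(beta)
Cohesion contribution = 32.2 / (20.7*10.7*sin(35)*cos(35))
Cohesion contribution = 0.309418
Friction contribution = tan(34)/tan(35) = 0.963298
Fs = 0.309418 + 0.963298
Fs = 1.273


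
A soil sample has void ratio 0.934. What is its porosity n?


Result: 0.4829

Derivation:
Using the relation n = e / (1 + e)
n = 0.934 / (1 + 0.934)
n = 0.934 / 1.934
n = 0.4829


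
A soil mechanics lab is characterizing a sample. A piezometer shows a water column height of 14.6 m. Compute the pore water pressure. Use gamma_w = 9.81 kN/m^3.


Result: 143.23 kPa

Derivation:
Using u = gamma_w * h_w
u = 9.81 * 14.6
u = 143.23 kPa


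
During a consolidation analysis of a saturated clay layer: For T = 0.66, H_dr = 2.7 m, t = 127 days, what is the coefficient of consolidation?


Result: 0.03789 m^2/day

Derivation:
Using cv = T * H_dr^2 / t
H_dr^2 = 2.7^2 = 7.29
cv = 0.66 * 7.29 / 127
cv = 0.03789 m^2/day


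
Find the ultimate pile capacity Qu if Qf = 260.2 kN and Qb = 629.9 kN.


Using Qu = Qf + Qb
Qu = 260.2 + 629.9
Qu = 890.1 kN


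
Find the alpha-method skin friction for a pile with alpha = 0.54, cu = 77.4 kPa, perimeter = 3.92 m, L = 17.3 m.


Result: 2834.44 kN

Derivation:
Using Qs = alpha * cu * perimeter * L
Qs = 0.54 * 77.4 * 3.92 * 17.3
Qs = 2834.44 kN


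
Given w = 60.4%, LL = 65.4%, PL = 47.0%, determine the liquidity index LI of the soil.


First compute the plasticity index:
PI = LL - PL = 65.4 - 47.0 = 18.4
Then compute the liquidity index:
LI = (w - PL) / PI
LI = (60.4 - 47.0) / 18.4
LI = 0.728


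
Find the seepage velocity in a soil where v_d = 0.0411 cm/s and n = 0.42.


Using v_s = v_d / n
v_s = 0.0411 / 0.42
v_s = 0.09786 cm/s


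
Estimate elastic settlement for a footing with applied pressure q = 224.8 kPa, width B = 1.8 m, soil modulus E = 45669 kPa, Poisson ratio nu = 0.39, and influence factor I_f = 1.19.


Using Se = q * B * (1 - nu^2) * I_f / E
1 - nu^2 = 1 - 0.39^2 = 0.8479
Se = 224.8 * 1.8 * 0.8479 * 1.19 / 45669
Se = 0.008940 m
Convert to mm: Se = 0.008940 * 1000 = 8.94 mm


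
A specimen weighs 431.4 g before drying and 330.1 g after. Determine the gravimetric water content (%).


Result: 30.69 %

Derivation:
Using w = (m_wet - m_dry) / m_dry * 100
m_wet - m_dry = 431.4 - 330.1 = 101.3 g
w = 101.3 / 330.1 * 100
w = 30.69 %


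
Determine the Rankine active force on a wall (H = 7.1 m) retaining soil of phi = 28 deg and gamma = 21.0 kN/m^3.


Compute active earth pressure coefficient:
Ka = tan^2(45 - phi/2) = tan^2(31.0) = 0.361033
Compute active force:
Pa = 0.5 * Ka * gamma * H^2
Pa = 0.5 * 0.361033 * 21.0 * 7.1^2
Pa = 191.1 kN/m


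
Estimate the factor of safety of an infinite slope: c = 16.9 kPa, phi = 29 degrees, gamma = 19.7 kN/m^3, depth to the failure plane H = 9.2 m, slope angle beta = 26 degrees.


Using Fs = c / (gamma*H*sin(beta)*cos(beta)) + tan(phi)/tan(beta)
Cohesion contribution = 16.9 / (19.7*9.2*sin(26)*cos(26))
Cohesion contribution = 0.236663
Friction contribution = tan(29)/tan(26) = 1.1365
Fs = 0.236663 + 1.1365
Fs = 1.373


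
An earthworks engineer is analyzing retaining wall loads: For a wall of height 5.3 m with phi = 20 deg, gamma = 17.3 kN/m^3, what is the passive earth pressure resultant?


Result: 495.58 kN/m

Derivation:
Compute passive earth pressure coefficient:
Kp = tan^2(45 + phi/2) = tan^2(55.0) = 2.039607
Compute passive force:
Pp = 0.5 * Kp * gamma * H^2
Pp = 0.5 * 2.039607 * 17.3 * 5.3^2
Pp = 495.58 kN/m


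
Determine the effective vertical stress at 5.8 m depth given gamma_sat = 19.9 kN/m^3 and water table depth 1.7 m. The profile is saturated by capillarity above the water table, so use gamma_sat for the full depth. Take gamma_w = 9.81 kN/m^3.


Total stress = gamma_sat * depth
sigma = 19.9 * 5.8 = 115.42 kPa
Pore water pressure u = gamma_w * (depth - d_wt)
u = 9.81 * (5.8 - 1.7) = 40.221 kPa
Effective stress = sigma - u
sigma' = 115.42 - 40.221 = 75.2 kPa


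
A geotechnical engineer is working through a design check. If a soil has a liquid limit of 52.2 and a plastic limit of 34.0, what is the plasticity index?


Result: 18.2

Derivation:
Using PI = LL - PL
PI = 52.2 - 34.0
PI = 18.2


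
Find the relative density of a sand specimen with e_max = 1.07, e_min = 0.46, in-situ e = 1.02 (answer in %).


Using Dr = (e_max - e) / (e_max - e_min) * 100
e_max - e = 1.07 - 1.02 = 0.05
e_max - e_min = 1.07 - 0.46 = 0.61
Dr = 0.05 / 0.61 * 100
Dr = 8.2 %


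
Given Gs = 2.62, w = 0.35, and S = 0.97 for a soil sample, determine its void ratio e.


Using the relation e = Gs * w / S
e = 2.62 * 0.35 / 0.97
e = 0.9454


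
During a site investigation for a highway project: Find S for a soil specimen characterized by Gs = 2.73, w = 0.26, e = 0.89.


Using S = Gs * w / e
S = 2.73 * 0.26 / 0.89
S = 0.7975


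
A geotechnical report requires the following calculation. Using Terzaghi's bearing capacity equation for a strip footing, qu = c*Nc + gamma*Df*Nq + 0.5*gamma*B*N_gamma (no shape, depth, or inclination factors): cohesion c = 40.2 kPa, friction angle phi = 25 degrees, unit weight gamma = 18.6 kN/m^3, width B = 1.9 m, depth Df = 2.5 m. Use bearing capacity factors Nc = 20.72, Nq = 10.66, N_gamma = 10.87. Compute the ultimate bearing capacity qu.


Result: 1520.71 kPa

Derivation:
Compute qu = c*Nc + gamma*Df*Nq + 0.5*gamma*B*N_gamma
Term 1: 40.2 * 20.72 = 832.944
Term 2: 18.6 * 2.5 * 10.66 = 495.69
Term 3: 0.5 * 18.6 * 1.9 * 10.87 = 192.0729
qu = 832.944 + 495.69 + 192.0729
qu = 1520.71 kPa


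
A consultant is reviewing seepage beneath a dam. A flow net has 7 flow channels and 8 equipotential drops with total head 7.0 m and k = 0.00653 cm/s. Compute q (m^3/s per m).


Convert k to m/s for unit consistency with H:
k = 0.00653 cm/s = 0.00653 / 100 m/s = 6.53e-05 m/s
Using q = k * H * Nf / Nd
Nf / Nd = 7 / 8 = 0.875
q = 6.53e-05 * 7.0 * 0.875
q = 0.0004 m^3/s per m


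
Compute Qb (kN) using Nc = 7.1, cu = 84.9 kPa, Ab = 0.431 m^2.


Using Qb = Nc * cu * Ab
Qb = 7.1 * 84.9 * 0.431
Qb = 259.8 kN


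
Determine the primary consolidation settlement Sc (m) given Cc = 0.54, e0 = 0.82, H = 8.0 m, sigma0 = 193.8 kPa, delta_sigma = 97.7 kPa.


Using Sc = Cc * H / (1 + e0) * log10((sigma0 + delta_sigma) / sigma0)
Stress ratio = (193.8 + 97.7) / 193.8 = 1.50413
log10(1.50413) = 0.177285
Cc * H / (1 + e0) = 0.54 * 8.0 / (1 + 0.82) = 2.37363
Sc = 2.37363 * 0.177285
Sc = 0.4208 m


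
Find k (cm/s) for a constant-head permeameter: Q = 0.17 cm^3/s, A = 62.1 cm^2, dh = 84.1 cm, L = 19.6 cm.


Compute hydraulic gradient:
i = dh / L = 84.1 / 19.6 = 4.29082
Then apply Darcy's law:
k = Q / (A * i)
k = 0.17 / (62.1 * 4.29082)
k = 0.17 / 266.46
k = 0.000638 cm/s


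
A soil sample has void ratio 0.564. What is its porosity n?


Using the relation n = e / (1 + e)
n = 0.564 / (1 + 0.564)
n = 0.564 / 1.564
n = 0.3606


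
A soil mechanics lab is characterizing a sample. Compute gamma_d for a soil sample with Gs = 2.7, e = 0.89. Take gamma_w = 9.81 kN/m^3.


Using gamma_d = Gs * gamma_w / (1 + e)
gamma_d = 2.7 * 9.81 / (1 + 0.89)
gamma_d = 2.7 * 9.81 / 1.89
gamma_d = 14.014 kN/m^3


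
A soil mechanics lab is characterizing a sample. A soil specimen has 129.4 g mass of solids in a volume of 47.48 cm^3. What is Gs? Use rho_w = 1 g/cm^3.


Using Gs = m_s / (V_s * rho_w)
Since rho_w = 1 g/cm^3:
Gs = 129.4 / 47.48
Gs = 2.725


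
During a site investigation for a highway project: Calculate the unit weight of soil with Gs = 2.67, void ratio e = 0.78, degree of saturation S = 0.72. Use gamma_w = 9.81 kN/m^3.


Result: 17.81 kN/m^3

Derivation:
Using gamma = gamma_w * (Gs + S*e) / (1 + e)
Numerator: Gs + S*e = 2.67 + 0.72*0.78 = 3.2316
Denominator: 1 + e = 1 + 0.78 = 1.78
gamma = 9.81 * 3.2316 / 1.78
gamma = 17.81 kN/m^3


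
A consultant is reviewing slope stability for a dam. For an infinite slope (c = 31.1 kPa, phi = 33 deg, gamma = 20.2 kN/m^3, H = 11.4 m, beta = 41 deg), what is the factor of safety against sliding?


Using Fs = c / (gamma*H*sin(beta)*cos(beta)) + tan(phi)/tan(beta)
Cohesion contribution = 31.1 / (20.2*11.4*sin(41)*cos(41))
Cohesion contribution = 0.27276
Friction contribution = tan(33)/tan(41) = 0.747058
Fs = 0.27276 + 0.747058
Fs = 1.02


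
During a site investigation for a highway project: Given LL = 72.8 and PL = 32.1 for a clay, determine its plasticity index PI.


Using PI = LL - PL
PI = 72.8 - 32.1
PI = 40.7


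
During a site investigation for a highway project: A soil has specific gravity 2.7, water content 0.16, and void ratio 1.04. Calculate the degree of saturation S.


Result: 0.4154

Derivation:
Using S = Gs * w / e
S = 2.7 * 0.16 / 1.04
S = 0.4154


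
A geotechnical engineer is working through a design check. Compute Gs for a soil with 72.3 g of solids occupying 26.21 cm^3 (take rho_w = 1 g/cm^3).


Using Gs = m_s / (V_s * rho_w)
Since rho_w = 1 g/cm^3:
Gs = 72.3 / 26.21
Gs = 2.758


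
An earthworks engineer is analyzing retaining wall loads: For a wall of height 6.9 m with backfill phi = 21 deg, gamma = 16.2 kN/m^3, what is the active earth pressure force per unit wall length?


Compute active earth pressure coefficient:
Ka = tan^2(45 - phi/2) = tan^2(34.5) = 0.472355
Compute active force:
Pa = 0.5 * Ka * gamma * H^2
Pa = 0.5 * 0.472355 * 16.2 * 6.9^2
Pa = 182.16 kN/m


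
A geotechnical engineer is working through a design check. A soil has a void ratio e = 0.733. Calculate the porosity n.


Result: 0.423

Derivation:
Using the relation n = e / (1 + e)
n = 0.733 / (1 + 0.733)
n = 0.733 / 1.733
n = 0.423


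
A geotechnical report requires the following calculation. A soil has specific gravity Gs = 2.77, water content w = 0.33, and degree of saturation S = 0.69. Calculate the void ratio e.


Result: 1.3248

Derivation:
Using the relation e = Gs * w / S
e = 2.77 * 0.33 / 0.69
e = 1.3248


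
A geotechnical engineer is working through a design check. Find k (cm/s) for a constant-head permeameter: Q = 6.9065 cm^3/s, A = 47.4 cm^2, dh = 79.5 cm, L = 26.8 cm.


Result: 0.049119 cm/s

Derivation:
Compute hydraulic gradient:
i = dh / L = 79.5 / 26.8 = 2.96642
Then apply Darcy's law:
k = Q / (A * i)
k = 6.9065 / (47.4 * 2.96642)
k = 6.9065 / 140.608
k = 0.049119 cm/s


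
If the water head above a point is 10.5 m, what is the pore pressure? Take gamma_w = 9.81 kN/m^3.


Result: 103.01 kPa

Derivation:
Using u = gamma_w * h_w
u = 9.81 * 10.5
u = 103.01 kPa


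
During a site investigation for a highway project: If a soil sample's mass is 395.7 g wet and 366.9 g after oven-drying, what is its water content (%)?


Using w = (m_wet - m_dry) / m_dry * 100
m_wet - m_dry = 395.7 - 366.9 = 28.8 g
w = 28.8 / 366.9 * 100
w = 7.85 %


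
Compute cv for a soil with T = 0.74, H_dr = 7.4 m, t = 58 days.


Using cv = T * H_dr^2 / t
H_dr^2 = 7.4^2 = 54.76
cv = 0.74 * 54.76 / 58
cv = 0.69866 m^2/day


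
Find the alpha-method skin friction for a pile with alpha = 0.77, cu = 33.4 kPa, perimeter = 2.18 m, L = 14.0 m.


Result: 784.91 kN

Derivation:
Using Qs = alpha * cu * perimeter * L
Qs = 0.77 * 33.4 * 2.18 * 14.0
Qs = 784.91 kN


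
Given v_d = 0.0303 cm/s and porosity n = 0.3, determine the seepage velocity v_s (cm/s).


Result: 0.101 cm/s

Derivation:
Using v_s = v_d / n
v_s = 0.0303 / 0.3
v_s = 0.101 cm/s


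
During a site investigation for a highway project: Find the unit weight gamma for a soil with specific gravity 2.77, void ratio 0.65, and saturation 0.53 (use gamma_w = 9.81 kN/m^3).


Using gamma = gamma_w * (Gs + S*e) / (1 + e)
Numerator: Gs + S*e = 2.77 + 0.53*0.65 = 3.1145
Denominator: 1 + e = 1 + 0.65 = 1.65
gamma = 9.81 * 3.1145 / 1.65
gamma = 18.517 kN/m^3


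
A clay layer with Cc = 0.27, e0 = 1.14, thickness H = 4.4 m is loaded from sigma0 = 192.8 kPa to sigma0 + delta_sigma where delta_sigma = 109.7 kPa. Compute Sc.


Using Sc = Cc * H / (1 + e0) * log10((sigma0 + delta_sigma) / sigma0)
Stress ratio = (192.8 + 109.7) / 192.8 = 1.56898
log10(1.56898) = 0.195618
Cc * H / (1 + e0) = 0.27 * 4.4 / (1 + 1.14) = 0.55514
Sc = 0.55514 * 0.195618
Sc = 0.1086 m


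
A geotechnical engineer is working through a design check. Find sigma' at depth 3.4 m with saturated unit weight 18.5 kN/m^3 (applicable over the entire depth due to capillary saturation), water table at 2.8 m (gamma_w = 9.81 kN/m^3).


Total stress = gamma_sat * depth
sigma = 18.5 * 3.4 = 62.9 kPa
Pore water pressure u = gamma_w * (depth - d_wt)
u = 9.81 * (3.4 - 2.8) = 5.886 kPa
Effective stress = sigma - u
sigma' = 62.9 - 5.886 = 57.01 kPa


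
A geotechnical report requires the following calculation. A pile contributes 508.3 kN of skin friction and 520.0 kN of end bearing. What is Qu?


Result: 1028.3 kN

Derivation:
Using Qu = Qf + Qb
Qu = 508.3 + 520.0
Qu = 1028.3 kN


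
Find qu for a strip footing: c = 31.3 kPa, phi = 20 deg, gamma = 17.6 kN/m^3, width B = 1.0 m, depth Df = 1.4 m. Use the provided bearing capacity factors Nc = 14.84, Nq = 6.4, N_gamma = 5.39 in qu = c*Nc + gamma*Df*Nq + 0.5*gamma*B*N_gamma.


Compute qu = c*Nc + gamma*Df*Nq + 0.5*gamma*B*N_gamma
Term 1: 31.3 * 14.84 = 464.492
Term 2: 17.6 * 1.4 * 6.4 = 157.696
Term 3: 0.5 * 17.6 * 1.0 * 5.39 = 47.432
qu = 464.492 + 157.696 + 47.432
qu = 669.62 kPa


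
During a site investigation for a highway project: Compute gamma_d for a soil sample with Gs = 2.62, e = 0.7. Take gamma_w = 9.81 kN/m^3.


Using gamma_d = Gs * gamma_w / (1 + e)
gamma_d = 2.62 * 9.81 / (1 + 0.7)
gamma_d = 2.62 * 9.81 / 1.7
gamma_d = 15.119 kN/m^3


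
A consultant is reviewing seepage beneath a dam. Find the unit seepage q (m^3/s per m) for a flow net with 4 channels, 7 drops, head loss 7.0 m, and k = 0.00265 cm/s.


Convert k to m/s for unit consistency with H:
k = 0.00265 cm/s = 0.00265 / 100 m/s = 2.65e-05 m/s
Using q = k * H * Nf / Nd
Nf / Nd = 4 / 7 = 0.5714
q = 2.65e-05 * 7.0 * 0.5714
q = 0.000106 m^3/s per m


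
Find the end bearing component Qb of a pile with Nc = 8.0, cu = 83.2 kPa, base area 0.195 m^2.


Result: 129.79 kN

Derivation:
Using Qb = Nc * cu * Ab
Qb = 8.0 * 83.2 * 0.195
Qb = 129.79 kN


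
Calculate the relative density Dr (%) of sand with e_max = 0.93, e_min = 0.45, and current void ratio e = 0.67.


Using Dr = (e_max - e) / (e_max - e_min) * 100
e_max - e = 0.93 - 0.67 = 0.26
e_max - e_min = 0.93 - 0.45 = 0.48
Dr = 0.26 / 0.48 * 100
Dr = 54.17 %


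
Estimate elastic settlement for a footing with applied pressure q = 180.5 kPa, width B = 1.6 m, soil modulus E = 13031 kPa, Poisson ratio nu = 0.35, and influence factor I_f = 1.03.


Using Se = q * B * (1 - nu^2) * I_f / E
1 - nu^2 = 1 - 0.35^2 = 0.8775
Se = 180.5 * 1.6 * 0.8775 * 1.03 / 13031
Se = 0.020031 m
Convert to mm: Se = 0.020031 * 1000 = 20.031 mm


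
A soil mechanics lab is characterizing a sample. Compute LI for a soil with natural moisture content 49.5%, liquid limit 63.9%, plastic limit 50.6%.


First compute the plasticity index:
PI = LL - PL = 63.9 - 50.6 = 13.3
Then compute the liquidity index:
LI = (w - PL) / PI
LI = (49.5 - 50.6) / 13.3
LI = -0.083


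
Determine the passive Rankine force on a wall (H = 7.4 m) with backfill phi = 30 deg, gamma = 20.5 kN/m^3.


Result: 1683.87 kN/m

Derivation:
Compute passive earth pressure coefficient:
Kp = tan^2(45 + phi/2) = tan^2(60.0) = 3
Compute passive force:
Pp = 0.5 * Kp * gamma * H^2
Pp = 0.5 * 3 * 20.5 * 7.4^2
Pp = 1683.87 kN/m


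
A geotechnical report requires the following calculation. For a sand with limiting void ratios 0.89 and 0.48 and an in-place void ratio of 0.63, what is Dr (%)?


Result: 63.41 %

Derivation:
Using Dr = (e_max - e) / (e_max - e_min) * 100
e_max - e = 0.89 - 0.63 = 0.26
e_max - e_min = 0.89 - 0.48 = 0.41
Dr = 0.26 / 0.41 * 100
Dr = 63.41 %


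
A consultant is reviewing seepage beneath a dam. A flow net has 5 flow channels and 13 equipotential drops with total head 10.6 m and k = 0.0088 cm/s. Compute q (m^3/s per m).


Convert k to m/s for unit consistency with H:
k = 0.0088 cm/s = 0.0088 / 100 m/s = 8.8e-05 m/s
Using q = k * H * Nf / Nd
Nf / Nd = 5 / 13 = 0.3846
q = 8.8e-05 * 10.6 * 0.3846
q = 0.0003588 m^3/s per m


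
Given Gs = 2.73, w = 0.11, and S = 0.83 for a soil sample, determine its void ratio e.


Using the relation e = Gs * w / S
e = 2.73 * 0.11 / 0.83
e = 0.3618


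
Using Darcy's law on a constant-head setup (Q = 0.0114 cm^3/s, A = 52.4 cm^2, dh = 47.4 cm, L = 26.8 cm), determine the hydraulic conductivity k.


Result: 0.000123 cm/s

Derivation:
Compute hydraulic gradient:
i = dh / L = 47.4 / 26.8 = 1.76866
Then apply Darcy's law:
k = Q / (A * i)
k = 0.0114 / (52.4 * 1.76866)
k = 0.0114 / 92.6776
k = 0.000123 cm/s


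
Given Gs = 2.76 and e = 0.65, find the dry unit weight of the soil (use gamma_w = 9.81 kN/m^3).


Using gamma_d = Gs * gamma_w / (1 + e)
gamma_d = 2.76 * 9.81 / (1 + 0.65)
gamma_d = 2.76 * 9.81 / 1.65
gamma_d = 16.409 kN/m^3


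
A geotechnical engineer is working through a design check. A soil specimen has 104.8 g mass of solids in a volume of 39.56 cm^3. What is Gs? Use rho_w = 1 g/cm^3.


Using Gs = m_s / (V_s * rho_w)
Since rho_w = 1 g/cm^3:
Gs = 104.8 / 39.56
Gs = 2.649


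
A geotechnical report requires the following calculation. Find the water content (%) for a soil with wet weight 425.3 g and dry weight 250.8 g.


Result: 69.58 %

Derivation:
Using w = (m_wet - m_dry) / m_dry * 100
m_wet - m_dry = 425.3 - 250.8 = 174.5 g
w = 174.5 / 250.8 * 100
w = 69.58 %


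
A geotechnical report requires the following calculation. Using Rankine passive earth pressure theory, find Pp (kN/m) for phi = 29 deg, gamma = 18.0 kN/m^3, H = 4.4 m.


Compute passive earth pressure coefficient:
Kp = tan^2(45 + phi/2) = tan^2(59.5) = 2.88206
Compute passive force:
Pp = 0.5 * Kp * gamma * H^2
Pp = 0.5 * 2.88206 * 18.0 * 4.4^2
Pp = 502.17 kN/m


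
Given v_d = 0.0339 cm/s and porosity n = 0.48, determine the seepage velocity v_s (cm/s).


Using v_s = v_d / n
v_s = 0.0339 / 0.48
v_s = 0.07063 cm/s


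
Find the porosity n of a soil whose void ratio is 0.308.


Using the relation n = e / (1 + e)
n = 0.308 / (1 + 0.308)
n = 0.308 / 1.308
n = 0.2355


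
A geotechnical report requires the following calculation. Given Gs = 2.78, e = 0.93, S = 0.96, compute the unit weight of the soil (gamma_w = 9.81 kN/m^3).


Result: 18.668 kN/m^3

Derivation:
Using gamma = gamma_w * (Gs + S*e) / (1 + e)
Numerator: Gs + S*e = 2.78 + 0.96*0.93 = 3.6728
Denominator: 1 + e = 1 + 0.93 = 1.93
gamma = 9.81 * 3.6728 / 1.93
gamma = 18.668 kN/m^3


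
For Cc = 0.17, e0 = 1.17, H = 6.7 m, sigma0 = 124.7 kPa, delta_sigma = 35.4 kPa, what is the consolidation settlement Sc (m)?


Using Sc = Cc * H / (1 + e0) * log10((sigma0 + delta_sigma) / sigma0)
Stress ratio = (124.7 + 35.4) / 124.7 = 1.28388
log10(1.28388) = 0.108525
Cc * H / (1 + e0) = 0.17 * 6.7 / (1 + 1.17) = 0.524885
Sc = 0.524885 * 0.108525
Sc = 0.057 m


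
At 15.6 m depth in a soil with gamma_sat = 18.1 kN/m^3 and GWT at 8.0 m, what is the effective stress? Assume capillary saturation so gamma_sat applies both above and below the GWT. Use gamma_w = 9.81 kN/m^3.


Total stress = gamma_sat * depth
sigma = 18.1 * 15.6 = 282.36 kPa
Pore water pressure u = gamma_w * (depth - d_wt)
u = 9.81 * (15.6 - 8.0) = 74.556 kPa
Effective stress = sigma - u
sigma' = 282.36 - 74.556 = 207.8 kPa


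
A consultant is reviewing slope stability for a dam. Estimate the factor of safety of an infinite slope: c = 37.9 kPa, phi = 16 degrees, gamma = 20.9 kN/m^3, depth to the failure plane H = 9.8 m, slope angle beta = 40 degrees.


Using Fs = c / (gamma*H*sin(beta)*cos(beta)) + tan(phi)/tan(beta)
Cohesion contribution = 37.9 / (20.9*9.8*sin(40)*cos(40))
Cohesion contribution = 0.37579
Friction contribution = tan(16)/tan(40) = 0.34173
Fs = 0.37579 + 0.34173
Fs = 0.718


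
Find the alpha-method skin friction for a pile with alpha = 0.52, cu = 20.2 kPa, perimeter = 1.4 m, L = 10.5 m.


Using Qs = alpha * cu * perimeter * L
Qs = 0.52 * 20.2 * 1.4 * 10.5
Qs = 154.41 kN


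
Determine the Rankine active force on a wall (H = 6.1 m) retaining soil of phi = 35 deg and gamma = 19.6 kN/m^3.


Compute active earth pressure coefficient:
Ka = tan^2(45 - phi/2) = tan^2(27.5) = 0.27099
Compute active force:
Pa = 0.5 * Ka * gamma * H^2
Pa = 0.5 * 0.27099 * 19.6 * 6.1^2
Pa = 98.82 kN/m


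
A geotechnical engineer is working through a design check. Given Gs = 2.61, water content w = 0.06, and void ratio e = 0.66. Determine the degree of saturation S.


Using S = Gs * w / e
S = 2.61 * 0.06 / 0.66
S = 0.2373


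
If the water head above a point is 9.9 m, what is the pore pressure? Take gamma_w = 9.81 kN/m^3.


Using u = gamma_w * h_w
u = 9.81 * 9.9
u = 97.12 kPa


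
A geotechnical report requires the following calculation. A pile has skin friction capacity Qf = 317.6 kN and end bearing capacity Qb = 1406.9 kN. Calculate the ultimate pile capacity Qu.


Result: 1724.5 kN

Derivation:
Using Qu = Qf + Qb
Qu = 317.6 + 1406.9
Qu = 1724.5 kN


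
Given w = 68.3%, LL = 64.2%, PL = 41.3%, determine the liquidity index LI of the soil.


First compute the plasticity index:
PI = LL - PL = 64.2 - 41.3 = 22.9
Then compute the liquidity index:
LI = (w - PL) / PI
LI = (68.3 - 41.3) / 22.9
LI = 1.179


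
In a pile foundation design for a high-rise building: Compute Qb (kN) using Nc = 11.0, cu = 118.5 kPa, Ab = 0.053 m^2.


Result: 69.09 kN

Derivation:
Using Qb = Nc * cu * Ab
Qb = 11.0 * 118.5 * 0.053
Qb = 69.09 kN


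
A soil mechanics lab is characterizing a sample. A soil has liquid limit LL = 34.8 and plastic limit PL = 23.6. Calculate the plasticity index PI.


Using PI = LL - PL
PI = 34.8 - 23.6
PI = 11.2
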